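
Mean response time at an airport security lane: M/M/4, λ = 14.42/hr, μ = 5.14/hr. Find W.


a = 2.8054; ρ = 0.7014; P₀ = 0.049842
Lq = P₀·a^c·ρ/(c!(1−ρ)²) = 1.01168
Wq = Lq/λ = 1.01168/14.42 = 0.07016 hr
W = Wq + 1/μ = 0.07016 + 0.19455 = 0.26471 hr

Final: 0.26471 hr


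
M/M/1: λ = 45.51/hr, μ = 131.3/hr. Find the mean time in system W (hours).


W = 1/(μ−λ) = 1/(131.3 − 45.51) = 1/85.79 = 0.01166 hr

Final: 0.01166 hr


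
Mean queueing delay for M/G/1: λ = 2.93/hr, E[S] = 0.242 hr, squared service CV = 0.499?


ρ = λ·E[S] = 2.93·0.242 = 0.7091
E[S²] = E[S]²(1+C_s²) = 0.242²·(1+0.499) = 0.087787
Wq = λ·E[S²]/(2(1−ρ)) = 2.93·0.087787/(2·0.2909) = 0.44205 hr

Final: 0.44205 hr


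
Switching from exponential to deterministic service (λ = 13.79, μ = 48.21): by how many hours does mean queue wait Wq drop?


ρ = 13.79/48.21 = 0.2860
Wq(M/M/1) = ρ/(μ−λ) = 0.2860/34.42 = 0.008310 hr
Wq(M/D/1) = ρ/(2(μ−λ)) = 0.004155 hr
Savings = 0.008310 − 0.004155 = 0.004155 hr

Final: 0.004155 hr


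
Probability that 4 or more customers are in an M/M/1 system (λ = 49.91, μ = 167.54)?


ρ = 49.91/167.54 = 0.2979
P(N ≥ n) = ρ^n = 0.2979^4 = 0.007875

Final: 0.007875


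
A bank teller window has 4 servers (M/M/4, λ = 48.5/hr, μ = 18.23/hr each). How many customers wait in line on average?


a = λ/μ = 2.6604; ρ = a/4 = 0.6651
P₀ = 0.060346
Lq = P₀·a^c·ρ / (c!·(1−ρ)²) = 0.060346·50.09799·0.6651/(24·0.11215)
= 0.74706

Final: 0.74706


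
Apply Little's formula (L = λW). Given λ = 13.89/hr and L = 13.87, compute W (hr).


W = L/λ = 13.87/13.89 = 0.9986 hr

Final: 0.9986 hr


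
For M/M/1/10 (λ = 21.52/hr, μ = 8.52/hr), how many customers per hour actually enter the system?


ρ = 2.5258; P_K = (1−ρ)ρ^10/(1−ρ^11) = 0.604112
λ_eff = λ(1 − P_K) = 21.52·(1 − 0.604112) = 21.52·0.395888 = 8.5195 /hr

Final: 8.5195 /hr


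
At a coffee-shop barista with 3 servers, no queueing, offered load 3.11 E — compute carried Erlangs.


B(3,3.11) = 0.359139 (Erlang-B)
Carried load = a(1 − B) = 3.11·(1 − 0.359139) = 3.11·0.640861 = 1.9931 E

Final: 1.9931 Erlangs


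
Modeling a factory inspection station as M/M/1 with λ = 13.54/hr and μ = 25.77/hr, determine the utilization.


ρ = λ/μ = 13.54/25.77 = 0.5254

Final: 0.5254


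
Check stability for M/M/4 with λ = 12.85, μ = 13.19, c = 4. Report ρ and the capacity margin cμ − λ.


Total capacity cμ = 4·13.19 = 52.76/hr
ρ = λ/(cμ) = 12.85/52.76 = 0.2436
Stable ⇔ ρ < 1: YES
Spare capacity = cμ − λ = 52.76 − 12.85 = 39.91/hr

Final: ρ = 0.2436; stable; margin = 39.91/hr


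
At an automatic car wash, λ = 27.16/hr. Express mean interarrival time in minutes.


Mean interarrival time = 1/λ = 1/27.16 hour = 0.03682 hour
In minutes: 0.03682 × 60 = 2.2091 min

Final: 2.2091 min


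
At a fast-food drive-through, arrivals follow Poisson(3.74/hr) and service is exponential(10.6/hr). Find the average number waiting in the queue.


ρ = 3.74/10.6 = 0.3528
Lq = ρ²/(1−ρ) = 0.1245/0.6472 = 0.1924

Final: 0.1924


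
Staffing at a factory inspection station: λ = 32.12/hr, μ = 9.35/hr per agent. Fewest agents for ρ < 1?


Stability requires cμ > λ ⇔ c > λ/μ.
λ/μ = 32.12/9.35 = 3.4353
Minimum integer c = ⌊3.4353⌋ + 1 = 4
Check: 4·9.35 = 37.40 > 32.12, while 3·9.35 = 28.05 ≤ 32.12

Final: 4 servers


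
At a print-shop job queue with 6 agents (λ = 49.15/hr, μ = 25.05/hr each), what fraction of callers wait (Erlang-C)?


a = λ/μ = 1.9621; ρ = a/6 = 0.3270
P₀ = 0.140381 (from M/M/c formula)
C(c,a) = [a^c/(c!(1−ρ))]·P₀ = [57.05514/(720·0.6730)]·0.140381
= 0.11775·0.140381 = 0.016530

Final: 0.016530


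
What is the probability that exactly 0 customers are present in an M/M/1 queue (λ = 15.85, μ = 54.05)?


ρ = 15.85/54.05 = 0.2932
P_n = (1−ρ)·ρ^n = (1 − 0.2932)·0.2932^0 = 0.7068·1.000000 = 0.706753

Final: 0.706753


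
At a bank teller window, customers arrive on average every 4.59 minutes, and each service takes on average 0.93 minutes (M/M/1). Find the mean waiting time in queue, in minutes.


λ = 60/4.59 = 13.0719 /hr
μ = 60/0.93 = 64.5161 /hr
ρ = λ/μ = 13.0719/64.5161 = 0.2026
Wq = ρ/(μ−λ) = 0.2026/(64.5161−13.0719) = 0.003939 hr
In minutes: 0.003939·60 = 0.2363 min

Final: 0.2363 min


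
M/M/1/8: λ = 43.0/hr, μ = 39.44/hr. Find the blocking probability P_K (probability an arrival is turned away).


ρ = λ/μ = 43.0/39.44 = 1.0903
P_K = (1−ρ)ρ^K/(1−ρ^(K+1)) = (-0.09026·1.996422)/(1 − 2.176627)
= -0.180204/-1.176627 = 0.153153

Final: 0.153153


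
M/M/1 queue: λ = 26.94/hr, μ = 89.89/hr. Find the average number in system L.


ρ = λ/μ = 26.94/89.89 = 0.2997
L = ρ/(1−ρ) = 0.2997/(1 − 0.2997) = 0.2997/0.7003 = 0.4280

Final: 0.4280


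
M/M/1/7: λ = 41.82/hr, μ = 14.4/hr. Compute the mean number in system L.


ρ = 41.82/14.4 = 2.9042
L = ρ[1 − (K+1)ρ^K + Kρ^(K+1)] / [(1−ρ)(1−ρ^(K+1))]
Numerator: 2.9042·(1 − 8·1742.411604 + 7·5060.253700) = 62391.615409
Denominator: (-1.9042)·(-5059.253700) = 9633.662254
L = 62391.615409/9633.662254 = 6.4764

Final: 6.4764


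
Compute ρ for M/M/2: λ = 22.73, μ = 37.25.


ρ = λ/(cμ) = 22.73/(2·37.25) = 22.73/74.50 = 0.3051

Final: 0.3051


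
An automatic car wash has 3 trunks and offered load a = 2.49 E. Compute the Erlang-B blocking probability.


B(c,a) = (a^c/c!) / Σ_{k=0}^{c} a^k/k!
a^3/3! = 2.573042
Σ terms (k=0..3): 1.00000 + 2.49000 + 3.10005 + 2.57304 = 9.163092
B = 2.573042/9.163092 = 0.280805

Final: 0.280805


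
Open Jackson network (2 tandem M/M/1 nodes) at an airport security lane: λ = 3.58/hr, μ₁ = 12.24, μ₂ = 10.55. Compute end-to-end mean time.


Each node sees arrival rate λ = 3.58/hr (tandem ⇒ throughput preserved).
W₁ = 1/(μ₁−λ) = 1/(12.24−3.58) = 0.11547 hr
W₂ = 1/(μ₂−λ) = 1/(10.55−3.58) = 0.14347 hr
W_total = W₁ + W₂ = 0.11547 + 0.14347 = 0.25895 hr

Final: 0.25895 hr


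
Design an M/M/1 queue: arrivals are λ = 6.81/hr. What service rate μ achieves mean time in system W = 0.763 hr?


W = 1/(μ−λ) ⇒ μ − λ = 1/W = 1/0.763 = 1.3106
μ = λ + 1/W = 6.81 + 1.3106 = 8.1206 per hr

Final: 8.1206 /hr


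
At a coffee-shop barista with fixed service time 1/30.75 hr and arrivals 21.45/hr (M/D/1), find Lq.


ρ = 21.45/30.75 = 0.6976
M/D/1: Lq = ρ²/(2(1−ρ)) = 0.4866/(2·0.3024) = 0.80445

Final: 0.80445


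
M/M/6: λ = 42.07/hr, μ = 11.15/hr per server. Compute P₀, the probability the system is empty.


a = λ/μ = 42.07/11.15 = 3.7731; ρ = a/c = 0.6288
Σ_{k=0}^{5} a^k/k! (terms k=0..5) = 1.00000 + 3.77309 + 7.11812 + 8.95245 + 8.44460 + 6.37246 = 35.66072
Tail: a^6/(6!(1−ρ)) = 2885.26606/(720·0.3712) = 10.79699
P₀ = 1/(35.66072 + 10.79699) = 1/46.45771 = 0.021525

Final: 0.021525


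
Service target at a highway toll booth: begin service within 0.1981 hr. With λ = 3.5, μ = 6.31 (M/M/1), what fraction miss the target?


ρ = 3.5/6.31 = 0.5547
P(Wq > t) = ρ·e^{−(μ−λ)t} = 0.5547·e^{−0.5567}
= 0.5547·0.573120 = 0.317895

Final: 0.317895


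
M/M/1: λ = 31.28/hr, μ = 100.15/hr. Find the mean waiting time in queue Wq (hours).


ρ = 31.28/100.15 = 0.3123
Wq = ρ/(μ−λ) = 0.3123/(100.15 − 31.28) = 0.3123/68.87 = 0.004535 hr

Final: 0.004535 hr


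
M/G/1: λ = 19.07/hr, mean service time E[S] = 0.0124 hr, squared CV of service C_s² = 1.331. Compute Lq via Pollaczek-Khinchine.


ρ = λ·E[S] = 19.07·0.0124 = 0.2365
Lq = ρ²(1+C_s²)/(2(1−ρ)) = 0.05592·(1+1.331)/(2·0.7635)
= 0.05592·2.3310/1.5271 = 0.08536

Final: 0.08536


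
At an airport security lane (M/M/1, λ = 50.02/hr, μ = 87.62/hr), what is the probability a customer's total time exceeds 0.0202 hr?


W ~ Exponential(μ−λ) for M/M/1.
μ − λ = 87.62 − 50.02 = 37.6000
P(W > t) = e^{−(μ−λ)t} = e^{−0.7595} = 0.467891

Final: 0.467891


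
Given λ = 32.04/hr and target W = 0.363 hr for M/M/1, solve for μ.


W = 1/(μ−λ) ⇒ μ − λ = 1/W = 1/0.363 = 2.7548
μ = λ + 1/W = 32.04 + 2.7548 = 34.7948 per hr

Final: 34.7948 /hr


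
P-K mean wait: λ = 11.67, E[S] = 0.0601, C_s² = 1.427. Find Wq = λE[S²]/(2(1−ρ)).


ρ = λ·E[S] = 11.67·0.0601 = 0.7014
E[S²] = E[S]²(1+C_s²) = 0.0601²·(1+1.427) = 0.008766
Wq = λ·E[S²]/(2(1−ρ)) = 11.67·0.008766/(2·0.2986) = 0.17129 hr

Final: 0.17129 hr


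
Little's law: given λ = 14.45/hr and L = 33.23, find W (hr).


W = L/λ = 33.23/14.45 = 2.2997 hr

Final: 2.2997 hr


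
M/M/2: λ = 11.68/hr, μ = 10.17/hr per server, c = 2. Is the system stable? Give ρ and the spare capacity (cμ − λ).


Total capacity cμ = 2·10.17 = 20.34/hr
ρ = λ/(cμ) = 11.68/20.34 = 0.5742
Stable ⇔ ρ < 1: YES
Spare capacity = cμ − λ = 20.34 − 11.68 = 8.66/hr

Final: ρ = 0.5742; stable; margin = 8.66/hr


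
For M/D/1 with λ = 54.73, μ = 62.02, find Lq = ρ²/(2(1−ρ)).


ρ = 54.73/62.02 = 0.8825
M/D/1: Lq = ρ²/(2(1−ρ)) = 0.7787/(2·0.1175) = 3.31254

Final: 3.31254


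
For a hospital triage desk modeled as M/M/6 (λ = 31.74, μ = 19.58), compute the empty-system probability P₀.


a = λ/μ = 31.74/19.58 = 1.6210; ρ = a/c = 0.2702
Σ_{k=0}^{5} a^k/k! (terms k=0..5) = 1.00000 + 1.62104 + 1.31389 + 0.70996 + 0.28772 + 0.09328 = 5.02588
Tail: a^6/(6!(1−ρ)) = 18.14535/(720·0.7298) = 0.03453
P₀ = 1/(5.02588 + 0.03453) = 1/5.06042 = 0.197612

Final: 0.197612


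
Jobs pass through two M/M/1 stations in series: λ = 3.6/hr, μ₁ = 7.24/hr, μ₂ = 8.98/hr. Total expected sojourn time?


Each node sees arrival rate λ = 3.6/hr (tandem ⇒ throughput preserved).
W₁ = 1/(μ₁−λ) = 1/(7.24−3.6) = 0.27473 hr
W₂ = 1/(μ₂−λ) = 1/(8.98−3.6) = 0.18587 hr
W_total = W₁ + W₂ = 0.27473 + 0.18587 = 0.46060 hr

Final: 0.46060 hr


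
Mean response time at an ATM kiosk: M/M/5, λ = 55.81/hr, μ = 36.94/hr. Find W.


a = 1.5108; ρ = 0.3022; P₀ = 0.220362
Lq = P₀·a^c·ρ/(c!(1−ρ)²) = 0.008970
Wq = Lq/λ = 0.008970/55.81 = 0.0001607 hr
W = Wq + 1/μ = 0.0001607 + 0.02707 = 0.02723 hr

Final: 0.02723 hr


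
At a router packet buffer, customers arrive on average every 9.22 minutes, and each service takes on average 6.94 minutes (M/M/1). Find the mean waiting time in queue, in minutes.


λ = 60/9.22 = 6.5076 /hr
μ = 60/6.94 = 8.6455 /hr
ρ = λ/μ = 6.5076/8.6455 = 0.7527
Wq = ρ/(μ−λ) = 0.7527/(8.6455−6.5076) = 0.35207 hr
In minutes: 0.35207·60 = 21.124 min

Final: 21.124 min


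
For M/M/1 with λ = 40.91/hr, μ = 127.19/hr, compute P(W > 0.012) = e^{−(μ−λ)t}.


W ~ Exponential(μ−λ) for M/M/1.
μ − λ = 127.19 − 40.91 = 86.2800
P(W > t) = e^{−(μ−λ)t} = e^{−1.0354} = 0.355099

Final: 0.355099


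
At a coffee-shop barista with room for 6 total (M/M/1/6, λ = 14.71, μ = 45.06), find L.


ρ = 14.71/45.06 = 0.3265
L = ρ[1 − (K+1)ρ^K + Kρ^(K+1)] / [(1−ρ)(1−ρ^(K+1))]
Numerator: 0.3265·(1 − 7·0.001210 + 6·0.0003951) = 0.324462
Denominator: (0.6735)·(0.999605) = 0.673280
L = 0.324462/0.673280 = 0.4819

Final: 0.4819


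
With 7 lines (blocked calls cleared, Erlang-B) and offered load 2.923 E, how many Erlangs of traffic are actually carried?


B(7,2.923) = 0.019653 (Erlang-B)
Carried load = a(1 − B) = 2.923·(1 − 0.019653) = 2.923·0.980347 = 2.8656 E

Final: 2.8656 Erlangs


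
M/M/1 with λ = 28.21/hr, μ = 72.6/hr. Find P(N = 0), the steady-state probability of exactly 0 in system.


ρ = 28.21/72.6 = 0.3886
P_n = (1−ρ)·ρ^n = (1 − 0.3886)·0.3886^0 = 0.6114·1.000000 = 0.611433

Final: 0.611433


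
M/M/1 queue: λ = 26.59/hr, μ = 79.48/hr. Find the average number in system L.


ρ = λ/μ = 26.59/79.48 = 0.3345
L = ρ/(1−ρ) = 0.3345/(1 − 0.3345) = 0.3345/0.6655 = 0.5027

Final: 0.5027


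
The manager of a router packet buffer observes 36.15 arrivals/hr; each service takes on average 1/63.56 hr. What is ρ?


ρ = λ/μ = 36.15/63.56 = 0.5688

Final: 0.5688


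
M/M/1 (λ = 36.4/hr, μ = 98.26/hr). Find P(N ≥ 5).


ρ = 36.4/98.26 = 0.3704
P(N ≥ n) = ρ^n = 0.3704^5 = 0.006976

Final: 0.006976


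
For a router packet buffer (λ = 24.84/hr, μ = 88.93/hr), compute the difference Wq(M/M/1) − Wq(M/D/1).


ρ = 24.84/88.93 = 0.2793
Wq(M/M/1) = ρ/(μ−λ) = 0.2793/64.09 = 0.004358 hr
Wq(M/D/1) = ρ/(2(μ−λ)) = 0.002179 hr
Savings = 0.004358 − 0.002179 = 0.002179 hr

Final: 0.002179 hr


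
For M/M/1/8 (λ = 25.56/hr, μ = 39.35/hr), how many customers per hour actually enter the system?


ρ = 0.6496; P_K = (1−ρ)ρ^8/(1−ρ^9) = 0.011339
λ_eff = λ(1 − P_K) = 25.56·(1 − 0.011339) = 25.56·0.988661 = 25.2702 /hr

Final: 25.2702 /hr


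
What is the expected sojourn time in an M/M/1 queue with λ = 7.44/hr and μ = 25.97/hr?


W = 1/(μ−λ) = 1/(25.97 − 7.44) = 1/18.53 = 0.05397 hr

Final: 0.05397 hr


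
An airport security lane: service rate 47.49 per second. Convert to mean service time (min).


Mean service time = 1/μ = 1/47.49 second = 0.02106 second
In minutes: 0.02106 × 0.0166667 = 0.0003510 min

Final: 0.0003510 min


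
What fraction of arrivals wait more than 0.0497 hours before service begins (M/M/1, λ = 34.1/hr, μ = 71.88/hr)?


ρ = 34.1/71.88 = 0.4744
P(Wq > t) = ρ·e^{−(μ−λ)t} = 0.4744·e^{−1.8777}
= 0.4744·0.152947 = 0.072558

Final: 0.072558


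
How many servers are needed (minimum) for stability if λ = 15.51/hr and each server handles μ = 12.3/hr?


Stability requires cμ > λ ⇔ c > λ/μ.
λ/μ = 15.51/12.3 = 1.2610
Minimum integer c = ⌊1.2610⌋ + 1 = 2
Check: 2·12.3 = 24.60 > 15.51, while 1·12.3 = 12.30 ≤ 15.51

Final: 2 servers


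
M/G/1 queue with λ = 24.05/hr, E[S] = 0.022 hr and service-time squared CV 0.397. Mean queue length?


ρ = λ·E[S] = 24.05·0.022 = 0.5291
Lq = ρ²(1+C_s²)/(2(1−ρ)) = 0.2799·(1+0.397)/(2·0.4709)
= 0.2799·1.3970/0.9418 = 0.41525

Final: 0.41525


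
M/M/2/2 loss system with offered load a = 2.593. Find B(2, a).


B(c,a) = (a^c/c!) / Σ_{k=0}^{c} a^k/k!
a^2/2! = 3.361824
Σ terms (k=0..2): 1.00000 + 2.59300 + 3.36182 = 6.954824
B = 3.361824/6.954824 = 0.483380

Final: 0.483380


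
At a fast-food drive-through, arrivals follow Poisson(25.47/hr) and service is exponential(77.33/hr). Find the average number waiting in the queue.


ρ = 25.47/77.33 = 0.3294
Lq = ρ²/(1−ρ) = 0.1085/0.6706 = 0.1618

Final: 0.1618


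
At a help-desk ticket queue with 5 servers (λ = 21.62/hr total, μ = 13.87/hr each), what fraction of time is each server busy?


ρ = λ/(cμ) = 21.62/(5·13.87) = 21.62/69.35 = 0.3118

Final: 0.3118


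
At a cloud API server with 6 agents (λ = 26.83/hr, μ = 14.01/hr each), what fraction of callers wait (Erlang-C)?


a = λ/μ = 1.9151; ρ = a/6 = 0.3192
P₀ = 0.147166 (from M/M/c formula)
C(c,a) = [a^c/(c!(1−ρ))]·P₀ = [49.32820/(720·0.6808)]·0.147166
= 0.10063·0.147166 = 0.014809

Final: 0.014809


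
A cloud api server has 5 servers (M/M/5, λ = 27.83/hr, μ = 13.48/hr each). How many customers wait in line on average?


a = λ/μ = 2.0645; ρ = a/5 = 0.4129
P₀ = 0.125759
Lq = P₀·a^c·ρ / (c!·(1−ρ)²) = 0.125759·37.50737·0.4129/(120·0.34468)
= 0.04709

Final: 0.04709


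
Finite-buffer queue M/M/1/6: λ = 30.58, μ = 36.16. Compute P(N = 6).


ρ = λ/μ = 30.58/36.16 = 0.8457
P_K = (1−ρ)ρ^K/(1−ρ^(K+1)) = (0.1543·0.365809)/(1 − 0.309359)
= 0.056450/0.690641 = 0.081735

Final: 0.081735


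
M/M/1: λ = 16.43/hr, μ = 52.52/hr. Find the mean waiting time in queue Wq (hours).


ρ = 16.43/52.52 = 0.3128
Wq = ρ/(μ−λ) = 0.3128/(52.52 − 16.43) = 0.3128/36.09 = 0.008668 hr

Final: 0.008668 hr


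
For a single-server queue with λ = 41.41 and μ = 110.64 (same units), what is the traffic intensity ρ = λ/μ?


ρ = λ/μ = 41.41/110.64 = 0.3743

Final: 0.3743


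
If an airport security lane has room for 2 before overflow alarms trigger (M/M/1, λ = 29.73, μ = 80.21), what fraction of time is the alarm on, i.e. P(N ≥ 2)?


ρ = 29.73/80.21 = 0.3707
P(N ≥ n) = ρ^n = 0.3707^2 = 0.137383

Final: 0.137383


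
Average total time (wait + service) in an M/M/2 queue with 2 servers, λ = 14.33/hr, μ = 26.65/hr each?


a = 0.5377; ρ = 0.2689; P₀ = 0.576224
Lq = P₀·a^c·ρ/(c!(1−ρ)²) = 0.04190
Wq = Lq/λ = 0.04190/14.33 = 0.002924 hr
W = Wq + 1/μ = 0.002924 + 0.03752 = 0.04045 hr

Final: 0.04045 hr


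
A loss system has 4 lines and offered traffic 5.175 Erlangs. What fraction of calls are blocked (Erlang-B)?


B(c,a) = (a^c/c!) / Σ_{k=0}^{c} a^k/k!
a^4/4! = 29.883411
Σ terms (k=0..4): 1.00000 + 5.17500 + 13.39031 + 23.09829 + 29.88341 = 72.547013
B = 29.883411/72.547013 = 0.411918

Final: 0.411918


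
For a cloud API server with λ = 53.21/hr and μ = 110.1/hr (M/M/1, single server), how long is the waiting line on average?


ρ = 53.21/110.1 = 0.4833
Lq = ρ²/(1−ρ) = 0.2336/0.5167 = 0.4520

Final: 0.4520


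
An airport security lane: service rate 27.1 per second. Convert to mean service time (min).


Mean service time = 1/μ = 1/27.1 second = 0.03690 second
In minutes: 0.03690 × 0.0166667 = 0.0006150 min

Final: 0.0006150 min


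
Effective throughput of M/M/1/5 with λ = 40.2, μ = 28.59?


ρ = 1.4061; P_K = (1−ρ)ρ^5/(1−ρ^6) = 0.331731
λ_eff = λ(1 − P_K) = 40.2·(1 − 0.331731) = 40.2·0.668269 = 26.8644 /hr

Final: 26.8644 /hr


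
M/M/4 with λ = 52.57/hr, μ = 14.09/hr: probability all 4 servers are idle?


a = λ/μ = 52.57/14.09 = 3.7310; ρ = a/c = 0.9328
Σ_{k=0}^{3} a^k/k! (terms k=0..3) = 1.00000 + 3.73101 + 6.96024 + 8.65625 = 20.34750
Tail: a^4/(4!(1−ρ)) = 193.77955/(24·0.06725) = 120.06833
P₀ = 1/(20.34750 + 120.06833) = 1/140.41583 = 0.007122

Final: 0.007122


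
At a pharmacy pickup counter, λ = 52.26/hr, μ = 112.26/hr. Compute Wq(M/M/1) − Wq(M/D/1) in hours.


ρ = 52.26/112.26 = 0.4655
Wq(M/M/1) = ρ/(μ−λ) = 0.4655/60.00 = 0.007759 hr
Wq(M/D/1) = ρ/(2(μ−λ)) = 0.003879 hr
Savings = 0.007759 − 0.003879 = 0.003879 hr

Final: 0.003879 hr


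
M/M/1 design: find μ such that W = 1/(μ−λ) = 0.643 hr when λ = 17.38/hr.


W = 1/(μ−λ) ⇒ μ − λ = 1/W = 1/0.643 = 1.5552
μ = λ + 1/W = 17.38 + 1.5552 = 18.9352 per hr

Final: 18.9352 /hr


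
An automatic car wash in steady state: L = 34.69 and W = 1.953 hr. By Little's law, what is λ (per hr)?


λ = L/W = 34.69/1.953 = 17.7624 /hr

Final: 17.7624 /hr


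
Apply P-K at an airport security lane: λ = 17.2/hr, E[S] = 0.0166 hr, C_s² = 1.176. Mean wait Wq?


ρ = λ·E[S] = 17.2·0.0166 = 0.2855
E[S²] = E[S]²(1+C_s²) = 0.0166²·(1+1.176) = 0.0005996
Wq = λ·E[S²]/(2(1−ρ)) = 17.2·0.0005996/(2·0.7145) = 0.007217 hr

Final: 0.007217 hr


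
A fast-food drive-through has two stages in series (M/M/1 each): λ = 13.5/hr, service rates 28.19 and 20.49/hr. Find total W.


Each node sees arrival rate λ = 13.5/hr (tandem ⇒ throughput preserved).
W₁ = 1/(μ₁−λ) = 1/(28.19−13.5) = 0.06807 hr
W₂ = 1/(μ₂−λ) = 1/(20.49−13.5) = 0.14306 hr
W_total = W₁ + W₂ = 0.06807 + 0.14306 = 0.21114 hr

Final: 0.21114 hr


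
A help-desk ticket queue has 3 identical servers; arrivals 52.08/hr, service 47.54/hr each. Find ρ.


ρ = λ/(cμ) = 52.08/(3·47.54) = 52.08/142.62 = 0.3652

Final: 0.3652


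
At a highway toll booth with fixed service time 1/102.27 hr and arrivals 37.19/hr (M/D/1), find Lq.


ρ = 37.19/102.27 = 0.3636
M/D/1: Lq = ρ²/(2(1−ρ)) = 0.1322/(2·0.6364) = 0.10390

Final: 0.10390


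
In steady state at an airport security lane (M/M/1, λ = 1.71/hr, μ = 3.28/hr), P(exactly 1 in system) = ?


ρ = 1.71/3.28 = 0.5213
P_n = (1−ρ)·ρ^n = (1 − 0.5213)·0.5213^1 = 0.4787·0.521341 = 0.249545

Final: 0.249545


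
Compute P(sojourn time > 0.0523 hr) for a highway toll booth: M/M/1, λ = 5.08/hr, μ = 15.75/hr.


W ~ Exponential(μ−λ) for M/M/1.
μ − λ = 15.75 − 5.08 = 10.6700
P(W > t) = e^{−(μ−λ)t} = e^{−0.5580} = 0.572329

Final: 0.572329


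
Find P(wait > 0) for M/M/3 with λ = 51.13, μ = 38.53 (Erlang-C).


a = λ/μ = 1.3270; ρ = a/3 = 0.4423
P₀ = 0.256022 (from M/M/c formula)
C(c,a) = [a^c/(c!(1−ρ))]·P₀ = [2.33685/(6·0.5577)]·0.256022
= 0.69841·0.256022 = 0.178808

Final: 0.178808


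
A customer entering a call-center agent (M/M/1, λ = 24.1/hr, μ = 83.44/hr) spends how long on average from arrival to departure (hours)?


W = 1/(μ−λ) = 1/(83.44 − 24.1) = 1/59.34 = 0.01685 hr

Final: 0.01685 hr


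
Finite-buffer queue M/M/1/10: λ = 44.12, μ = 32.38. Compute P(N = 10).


ρ = λ/μ = 44.12/32.38 = 1.3626
P_K = (1−ρ)ρ^K/(1−ρ^(K+1)) = (-0.3626·22.059039)/(1 − 30.056974)
= -7.997935/-29.056974 = 0.275250

Final: 0.275250


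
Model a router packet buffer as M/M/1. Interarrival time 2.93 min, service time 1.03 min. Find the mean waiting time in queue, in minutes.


λ = 60/2.93 = 20.4778 /hr
μ = 60/1.03 = 58.2524 /hr
ρ = λ/μ = 20.4778/58.2524 = 0.3515
Wq = ρ/(μ−λ) = 0.3515/(58.2524−20.4778) = 0.009306 hr
In minutes: 0.009306·60 = 0.5584 min

Final: 0.5584 min


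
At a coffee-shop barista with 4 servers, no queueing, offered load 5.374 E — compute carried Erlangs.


B(4,5.374) = 0.426757 (Erlang-B)
Carried load = a(1 − B) = 5.374·(1 − 0.426757) = 5.374·0.573243 = 3.0806 E

Final: 3.0806 Erlangs


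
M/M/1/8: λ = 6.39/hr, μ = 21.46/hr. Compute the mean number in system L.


ρ = 6.39/21.46 = 0.2978
L = ρ[1 − (K+1)ρ^K + Kρ^(K+1)] / [(1−ρ)(1−ρ^(K+1))]
Numerator: 0.2978·(1 − 9·0.00006180 + 8·0.00001840) = 0.297642
Denominator: (0.7022)·(0.999982) = 0.702224
L = 0.297642/0.702224 = 0.4239

Final: 0.4239


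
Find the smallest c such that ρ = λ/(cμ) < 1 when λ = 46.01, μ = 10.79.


Stability requires cμ > λ ⇔ c > λ/μ.
λ/μ = 46.01/10.79 = 4.2641
Minimum integer c = ⌊4.2641⌋ + 1 = 5
Check: 5·10.79 = 53.95 > 46.01, while 4·10.79 = 43.16 ≤ 46.01

Final: 5 servers


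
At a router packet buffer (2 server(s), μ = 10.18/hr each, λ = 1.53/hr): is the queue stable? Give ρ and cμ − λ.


Total capacity cμ = 2·10.18 = 20.36/hr
ρ = λ/(cμ) = 1.53/20.36 = 0.07515
Stable ⇔ ρ < 1: YES
Spare capacity = cμ − λ = 20.36 − 1.53 = 18.83/hr

Final: ρ = 0.07515; stable; margin = 18.83/hr


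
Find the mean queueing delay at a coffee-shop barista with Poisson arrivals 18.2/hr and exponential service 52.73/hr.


ρ = 18.2/52.73 = 0.3452
Wq = ρ/(μ−λ) = 0.3452/(52.73 − 18.2) = 0.3452/34.53 = 0.009996 hr

Final: 0.009996 hr


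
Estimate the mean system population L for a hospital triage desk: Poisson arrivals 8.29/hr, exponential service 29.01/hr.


ρ = λ/μ = 8.29/29.01 = 0.2858
L = ρ/(1−ρ) = 0.2858/(1 − 0.2858) = 0.2858/0.7142 = 0.4001

Final: 0.4001


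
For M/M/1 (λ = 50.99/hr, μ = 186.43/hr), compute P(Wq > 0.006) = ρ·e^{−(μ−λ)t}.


ρ = 50.99/186.43 = 0.2735
P(Wq > t) = ρ·e^{−(μ−λ)t} = 0.2735·e^{−0.8126}
= 0.2735·0.443685 = 0.121351

Final: 0.121351


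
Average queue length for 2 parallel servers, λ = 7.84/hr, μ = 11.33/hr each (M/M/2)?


a = λ/μ = 0.6920; ρ = a/2 = 0.3460
P₀ = 0.485902
Lq = P₀·a^c·ρ / (c!·(1−ρ)²) = 0.485902·0.47882·0.3460/(2·0.42774)
= 0.09410

Final: 0.09410


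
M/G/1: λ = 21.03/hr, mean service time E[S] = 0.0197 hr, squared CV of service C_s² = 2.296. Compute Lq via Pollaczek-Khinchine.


ρ = λ·E[S] = 21.03·0.0197 = 0.4143
Lq = ρ²(1+C_s²)/(2(1−ρ)) = 0.1716·(1+2.296)/(2·0.5857)
= 0.1716·3.2960/1.1714 = 0.48293

Final: 0.48293


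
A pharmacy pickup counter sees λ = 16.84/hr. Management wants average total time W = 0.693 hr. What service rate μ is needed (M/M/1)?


W = 1/(μ−λ) ⇒ μ − λ = 1/W = 1/0.693 = 1.4430
μ = λ + 1/W = 16.84 + 1.4430 = 18.2830 per hr

Final: 18.2830 /hr


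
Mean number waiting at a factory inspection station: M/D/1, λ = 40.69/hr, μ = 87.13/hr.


ρ = 40.69/87.13 = 0.4670
M/D/1: Lq = ρ²/(2(1−ρ)) = 0.2181/(2·0.5330) = 0.20459

Final: 0.20459


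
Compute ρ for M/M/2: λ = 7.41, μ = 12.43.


ρ = λ/(cμ) = 7.41/(2·12.43) = 7.41/24.86 = 0.2981

Final: 0.2981


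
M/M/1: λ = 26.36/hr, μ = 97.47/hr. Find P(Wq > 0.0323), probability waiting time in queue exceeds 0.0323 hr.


ρ = 26.36/97.47 = 0.2704
P(Wq > t) = ρ·e^{−(μ−λ)t} = 0.2704·e^{−2.2969}
= 0.2704·0.100575 = 0.027200

Final: 0.027200


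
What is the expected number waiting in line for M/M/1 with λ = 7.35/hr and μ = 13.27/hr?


ρ = 7.35/13.27 = 0.5539
Lq = ρ²/(1−ρ) = 0.3068/0.4461 = 0.6877

Final: 0.6877


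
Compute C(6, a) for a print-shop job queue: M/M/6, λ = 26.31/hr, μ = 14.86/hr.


a = λ/μ = 1.7705; ρ = a/6 = 0.2951
P₀ = 0.170124 (from M/M/c formula)
C(c,a) = [a^c/(c!(1−ρ))]·P₀ = [30.80436/(720·0.7049)]·0.170124
= 0.06069·0.170124 = 0.010325

Final: 0.010325


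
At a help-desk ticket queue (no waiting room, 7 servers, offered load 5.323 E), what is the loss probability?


B(c,a) = (a^c/c!) / Σ_{k=0}^{c} a^k/k!
a^7/7! = 24.025074
Σ terms (k=0..7): 1.00000 + 5.32300 + 14.16716 + 25.13727 + 33.45142 + 35.61239 + 31.59412 + 24.02507 = 170.310445
B = 24.025074/170.310445 = 0.141066

Final: 0.141066


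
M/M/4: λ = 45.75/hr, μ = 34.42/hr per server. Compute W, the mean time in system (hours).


a = 1.3292; ρ = 0.3323; P₀ = 0.263251
Lq = P₀·a^c·ρ/(c!(1−ρ)²) = 0.02552
Wq = Lq/λ = 0.02552/45.75 = 0.0005577 hr
W = Wq + 1/μ = 0.0005577 + 0.02905 = 0.02961 hr

Final: 0.02961 hr


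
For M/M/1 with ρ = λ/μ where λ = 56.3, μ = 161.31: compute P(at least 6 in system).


ρ = 56.3/161.31 = 0.3490
P(N ≥ n) = ρ^n = 0.3490^6 = 0.001808

Final: 0.001808


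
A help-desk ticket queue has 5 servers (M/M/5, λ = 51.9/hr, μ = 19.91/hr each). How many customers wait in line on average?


a = λ/μ = 2.6067; ρ = a/5 = 0.5213
P₀ = 0.071553
Lq = P₀·a^c·ρ / (c!·(1−ρ)²) = 0.071553·120.35953·0.5213/(120·0.22911)
= 0.16331

Final: 0.16331


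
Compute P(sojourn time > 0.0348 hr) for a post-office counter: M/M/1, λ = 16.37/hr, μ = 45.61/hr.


W ~ Exponential(μ−λ) for M/M/1.
μ − λ = 45.61 − 16.37 = 29.2400
P(W > t) = e^{−(μ−λ)t} = e^{−1.0176} = 0.361479

Final: 0.361479


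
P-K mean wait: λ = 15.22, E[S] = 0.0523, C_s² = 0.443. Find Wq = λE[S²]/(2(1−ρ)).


ρ = λ·E[S] = 15.22·0.0523 = 0.7960
E[S²] = E[S]²(1+C_s²) = 0.0523²·(1+0.443) = 0.003947
Wq = λ·E[S²]/(2(1−ρ)) = 15.22·0.003947/(2·0.2040) = 0.14724 hr

Final: 0.14724 hr


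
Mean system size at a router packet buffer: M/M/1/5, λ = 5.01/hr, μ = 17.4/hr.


ρ = 5.01/17.4 = 0.2879
L = ρ[1 − (K+1)ρ^K + Kρ^(K+1)] / [(1−ρ)(1−ρ^(K+1))]
Numerator: 0.2879·(1 − 6·0.001979 + 5·0.0005698) = 0.285332
Denominator: (0.7121)·(0.999430) = 0.711663
L = 0.285332/0.711663 = 0.4009

Final: 0.4009


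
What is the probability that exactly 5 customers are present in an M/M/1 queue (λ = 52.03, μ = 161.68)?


ρ = 52.03/161.68 = 0.3218
P_n = (1−ρ)·ρ^n = (1 − 0.3218)·0.3218^5 = 0.6782·0.003451 = 0.002341

Final: 0.002341


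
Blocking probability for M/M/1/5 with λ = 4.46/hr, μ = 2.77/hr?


ρ = λ/μ = 4.46/2.77 = 1.6101
P_K = (1−ρ)ρ^K/(1−ρ^(K+1)) = (-0.6101·10.821201)/(1 − 17.423305)
= -6.602104/-16.423305 = 0.401996

Final: 0.401996


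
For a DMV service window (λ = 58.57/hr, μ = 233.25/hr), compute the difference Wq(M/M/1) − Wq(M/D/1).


ρ = 58.57/233.25 = 0.2511
Wq(M/M/1) = ρ/(μ−λ) = 0.2511/174.68 = 0.001438 hr
Wq(M/D/1) = ρ/(2(μ−λ)) = 0.0007188 hr
Savings = 0.001438 − 0.0007188 = 0.0007188 hr

Final: 0.0007188 hr


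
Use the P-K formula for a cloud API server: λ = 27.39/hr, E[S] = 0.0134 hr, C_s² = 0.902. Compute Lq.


ρ = λ·E[S] = 27.39·0.0134 = 0.3670
Lq = ρ²(1+C_s²)/(2(1−ρ)) = 0.1347·(1+0.902)/(2·0.6330)
= 0.1347·1.9020/1.2659 = 0.20239

Final: 0.20239


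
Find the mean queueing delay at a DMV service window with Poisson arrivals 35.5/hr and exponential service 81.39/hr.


ρ = 35.5/81.39 = 0.4362
Wq = ρ/(μ−λ) = 0.4362/(81.39 − 35.5) = 0.4362/45.89 = 0.009505 hr

Final: 0.009505 hr


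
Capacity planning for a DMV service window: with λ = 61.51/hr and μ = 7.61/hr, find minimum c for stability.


Stability requires cμ > λ ⇔ c > λ/μ.
λ/μ = 61.51/7.61 = 8.0828
Minimum integer c = ⌊8.0828⌋ + 1 = 9
Check: 9·7.61 = 68.49 > 61.51, while 8·7.61 = 60.88 ≤ 61.51

Final: 9 servers


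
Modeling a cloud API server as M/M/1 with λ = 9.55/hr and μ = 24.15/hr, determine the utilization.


ρ = λ/μ = 9.55/24.15 = 0.3954

Final: 0.3954


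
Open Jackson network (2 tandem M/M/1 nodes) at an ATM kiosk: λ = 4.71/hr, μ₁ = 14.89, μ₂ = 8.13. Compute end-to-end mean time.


Each node sees arrival rate λ = 4.71/hr (tandem ⇒ throughput preserved).
W₁ = 1/(μ₁−λ) = 1/(14.89−4.71) = 0.09823 hr
W₂ = 1/(μ₂−λ) = 1/(8.13−4.71) = 0.29240 hr
W_total = W₁ + W₂ = 0.09823 + 0.29240 = 0.39063 hr

Final: 0.39063 hr


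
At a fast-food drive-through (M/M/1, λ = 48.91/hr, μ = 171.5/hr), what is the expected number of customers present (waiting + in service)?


ρ = λ/μ = 48.91/171.5 = 0.2852
L = ρ/(1−ρ) = 0.2852/(1 − 0.2852) = 0.2852/0.7148 = 0.3990

Final: 0.3990


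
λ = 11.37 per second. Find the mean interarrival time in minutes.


Mean interarrival time = 1/λ = 1/11.37 second = 0.08795 second
In minutes: 0.08795 × 0.0166667 = 0.001466 min

Final: 0.001466 min


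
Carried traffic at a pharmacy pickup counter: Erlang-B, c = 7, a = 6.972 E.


B(7,6.972) = 0.247135 (Erlang-B)
Carried load = a(1 − B) = 6.972·(1 − 0.247135) = 6.972·0.752865 = 5.2490 E

Final: 5.2490 Erlangs


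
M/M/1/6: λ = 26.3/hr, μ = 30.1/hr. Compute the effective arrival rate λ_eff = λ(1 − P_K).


ρ = 0.8738; P_K = (1−ρ)ρ^6/(1−ρ^7) = 0.091911
λ_eff = λ(1 − P_K) = 26.3·(1 − 0.091911) = 26.3·0.908089 = 23.8827 /hr

Final: 23.8827 /hr


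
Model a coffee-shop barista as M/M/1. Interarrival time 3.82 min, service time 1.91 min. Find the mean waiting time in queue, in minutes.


λ = 60/3.82 = 15.7068 /hr
μ = 60/1.91 = 31.4136 /hr
ρ = λ/μ = 15.7068/31.4136 = 0.5000
Wq = ρ/(μ−λ) = 0.5000/(31.4136−15.7068) = 0.03183 hr
In minutes: 0.03183·60 = 1.910 min

Final: 1.910 min


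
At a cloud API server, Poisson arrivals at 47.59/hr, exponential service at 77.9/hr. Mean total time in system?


W = 1/(μ−λ) = 1/(77.9 − 47.59) = 1/30.31 = 0.03299 hr

Final: 0.03299 hr


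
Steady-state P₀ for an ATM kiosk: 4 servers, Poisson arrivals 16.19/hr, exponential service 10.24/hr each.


a = λ/μ = 16.19/10.24 = 1.5811; ρ = a/c = 0.3953
Σ_{k=0}^{3} a^k/k! (terms k=0..3) = 1.00000 + 1.58105 + 1.24987 + 0.65870 = 4.48962
Tail: a^4/(4!(1−ρ)) = 6.24867/(24·0.6047) = 0.43054
P₀ = 1/(4.48962 + 0.43054) = 1/4.92016 = 0.203245

Final: 0.203245


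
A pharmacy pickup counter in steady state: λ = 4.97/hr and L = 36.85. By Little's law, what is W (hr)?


W = L/λ = 36.85/4.97 = 7.4145 hr

Final: 7.4145 hr


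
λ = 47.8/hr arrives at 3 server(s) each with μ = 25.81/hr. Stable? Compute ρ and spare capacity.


Total capacity cμ = 3·25.81 = 77.43/hr
ρ = λ/(cμ) = 47.8/77.43 = 0.6173
Stable ⇔ ρ < 1: YES
Spare capacity = cμ − λ = 77.43 − 47.8 = 29.63/hr

Final: ρ = 0.6173; stable; margin = 29.63/hr


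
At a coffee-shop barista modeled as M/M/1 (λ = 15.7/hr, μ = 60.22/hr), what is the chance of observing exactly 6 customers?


ρ = 15.7/60.22 = 0.2607
P_n = (1−ρ)·ρ^n = (1 − 0.2607)·0.2607^6 = 0.7393·0.0003140 = 0.0002321

Final: 0.0002321


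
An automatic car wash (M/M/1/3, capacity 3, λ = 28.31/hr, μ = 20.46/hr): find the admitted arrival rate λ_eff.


ρ = 1.3837; P_K = (1−ρ)ρ^3/(1−ρ^4) = 0.381314
λ_eff = λ(1 − P_K) = 28.31·(1 − 0.381314) = 28.31·0.618686 = 17.5150 /hr

Final: 17.5150 /hr


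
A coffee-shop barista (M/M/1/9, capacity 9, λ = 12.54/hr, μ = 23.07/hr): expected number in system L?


ρ = 12.54/23.07 = 0.5436
L = ρ[1 − (K+1)ρ^K + Kρ^(K+1)] / [(1−ρ)(1−ρ^(K+1))]
Numerator: 0.5436·(1 − 10·0.004142 + 9·0.002252) = 0.532062
Denominator: (0.4564)·(0.997748) = 0.455409
L = 0.532062/0.455409 = 1.1683

Final: 1.1683


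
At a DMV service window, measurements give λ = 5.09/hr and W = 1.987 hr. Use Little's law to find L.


L = λW = 5.09·1.987 = 10.1138

Final: 10.1138


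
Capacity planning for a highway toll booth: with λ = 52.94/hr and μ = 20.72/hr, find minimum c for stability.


Stability requires cμ > λ ⇔ c > λ/μ.
λ/μ = 52.94/20.72 = 2.5550
Minimum integer c = ⌊2.5550⌋ + 1 = 3
Check: 3·20.72 = 62.16 > 52.94, while 2·20.72 = 41.44 ≤ 52.94

Final: 3 servers


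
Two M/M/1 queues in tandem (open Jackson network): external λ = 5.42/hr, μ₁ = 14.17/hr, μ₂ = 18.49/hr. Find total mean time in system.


Each node sees arrival rate λ = 5.42/hr (tandem ⇒ throughput preserved).
W₁ = 1/(μ₁−λ) = 1/(14.17−5.42) = 0.11429 hr
W₂ = 1/(μ₂−λ) = 1/(18.49−5.42) = 0.07651 hr
W_total = W₁ + W₂ = 0.11429 + 0.07651 = 0.19080 hr

Final: 0.19080 hr


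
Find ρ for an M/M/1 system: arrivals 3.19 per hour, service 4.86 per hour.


ρ = λ/μ = 3.19/4.86 = 0.6564

Final: 0.6564


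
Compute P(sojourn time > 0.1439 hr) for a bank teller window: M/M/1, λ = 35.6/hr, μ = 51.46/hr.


W ~ Exponential(μ−λ) for M/M/1.
μ − λ = 51.46 − 35.6 = 15.8600
P(W > t) = e^{−(μ−λ)t} = e^{−2.2823} = 0.102054

Final: 0.102054


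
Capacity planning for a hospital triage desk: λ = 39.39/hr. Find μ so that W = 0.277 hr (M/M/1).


W = 1/(μ−λ) ⇒ μ − λ = 1/W = 1/0.277 = 3.6101
μ = λ + 1/W = 39.39 + 3.6101 = 43.0001 per hr

Final: 43.0001 /hr


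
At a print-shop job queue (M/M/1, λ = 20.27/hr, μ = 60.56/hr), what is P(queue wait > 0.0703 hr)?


ρ = 20.27/60.56 = 0.3347
P(Wq > t) = ρ·e^{−(μ−λ)t} = 0.3347·e^{−2.8324}
= 0.3347·0.058872 = 0.019705

Final: 0.019705


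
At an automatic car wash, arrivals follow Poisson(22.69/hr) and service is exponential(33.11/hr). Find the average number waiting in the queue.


ρ = 22.69/33.11 = 0.6853
Lq = ρ²/(1−ρ) = 0.4696/0.3147 = 1.4923

Final: 1.4923


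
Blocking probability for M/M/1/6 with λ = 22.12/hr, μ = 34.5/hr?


ρ = λ/μ = 22.12/34.5 = 0.6412
P_K = (1−ρ)ρ^K/(1−ρ^(K+1)) = (0.3588·0.069470)/(1 − 0.044541)
= 0.024929/0.955459 = 0.026091

Final: 0.026091


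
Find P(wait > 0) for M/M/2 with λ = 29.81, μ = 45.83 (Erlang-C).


a = λ/μ = 0.6504; ρ = a/2 = 0.3252
P₀ = 0.509179 (from M/M/c formula)
C(c,a) = [a^c/(c!(1−ρ))]·P₀ = [0.42308/(2·0.6748)]·0.509179
= 0.31350·0.509179 = 0.159627

Final: 0.159627


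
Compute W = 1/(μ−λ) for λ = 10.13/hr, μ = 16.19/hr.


W = 1/(μ−λ) = 1/(16.19 − 10.13) = 1/6.06 = 0.1650 hr

Final: 0.1650 hr


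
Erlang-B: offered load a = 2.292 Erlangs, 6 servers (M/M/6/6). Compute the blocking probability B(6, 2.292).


B(c,a) = (a^c/c!) / Σ_{k=0}^{c} a^k/k!
a^6/6! = 0.201352
Σ terms (k=0..6): 1.00000 + 2.29200 + 2.62663 + 2.00675 + 1.14987 + 0.52710 + 0.20135 = 9.803695
B = 0.201352/9.803695 = 0.020538

Final: 0.020538


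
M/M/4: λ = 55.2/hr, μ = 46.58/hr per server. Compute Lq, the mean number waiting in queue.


a = λ/μ = 1.1851; ρ = a/4 = 0.2963
P₀ = 0.304749
Lq = P₀·a^c·ρ / (c!·(1−ρ)²) = 0.304749·1.97223·0.2963/(24·0.49524)
= 0.01498

Final: 0.01498


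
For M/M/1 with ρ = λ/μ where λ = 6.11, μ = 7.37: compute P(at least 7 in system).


ρ = 6.11/7.37 = 0.8290
P(N ≥ n) = ρ^n = 0.8290^7 = 0.269163

Final: 0.269163


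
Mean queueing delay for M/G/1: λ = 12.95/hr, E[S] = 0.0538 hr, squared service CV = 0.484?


ρ = λ·E[S] = 12.95·0.0538 = 0.6967
E[S²] = E[S]²(1+C_s²) = 0.0538²·(1+0.484) = 0.004295
Wq = λ·E[S²]/(2(1−ρ)) = 12.95·0.004295/(2·0.3033) = 0.09170 hr

Final: 0.09170 hr


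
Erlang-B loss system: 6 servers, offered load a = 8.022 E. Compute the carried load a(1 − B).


B(6,8.022) = 0.390948 (Erlang-B)
Carried load = a(1 − B) = 8.022·(1 − 0.390948) = 8.022·0.609052 = 4.8858 E

Final: 4.8858 Erlangs


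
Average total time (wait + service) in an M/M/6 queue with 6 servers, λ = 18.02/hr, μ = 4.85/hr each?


a = 3.7155; ρ = 0.6192; P₀ = 0.022934
Lq = P₀·a^c·ρ/(c!(1−ρ)²) = 0.35793
Wq = Lq/λ = 0.35793/18.02 = 0.01986 hr
W = Wq + 1/μ = 0.01986 + 0.20619 = 0.22605 hr

Final: 0.22605 hr


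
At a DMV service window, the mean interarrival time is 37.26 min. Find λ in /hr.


λ = 1/(interarrival time) in consistent units.
1 hour = 60 min, so λ = 60/37.26 = 1.6103 per hour

Final: 1.6103 /hr


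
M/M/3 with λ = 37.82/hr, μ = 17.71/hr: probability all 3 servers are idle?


a = λ/μ = 37.82/17.71 = 2.1355; ρ = a/c = 0.7118
Σ_{k=0}^{2} a^k/k! (terms k=0..2) = 1.00000 + 2.13552 + 2.28022 = 5.41573
Tail: a^3/(3!(1−ρ)) = 9.73888/(6·0.2882) = 5.63277
P₀ = 1/(5.41573 + 5.63277) = 1/11.04851 = 0.090510

Final: 0.090510


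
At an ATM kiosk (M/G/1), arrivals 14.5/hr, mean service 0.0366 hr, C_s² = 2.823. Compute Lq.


ρ = λ·E[S] = 14.5·0.0366 = 0.5307
Lq = ρ²(1+C_s²)/(2(1−ρ)) = 0.2816·(1+2.823)/(2·0.4693)
= 0.2816·3.8230/0.9386 = 1.14715

Final: 1.14715


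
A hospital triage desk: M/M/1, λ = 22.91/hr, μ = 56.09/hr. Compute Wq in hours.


ρ = 22.91/56.09 = 0.4085
Wq = ρ/(μ−λ) = 0.4085/(56.09 − 22.91) = 0.4085/33.18 = 0.01231 hr

Final: 0.01231 hr


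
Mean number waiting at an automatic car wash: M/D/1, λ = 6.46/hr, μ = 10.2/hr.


ρ = 6.46/10.2 = 0.6333
M/D/1: Lq = ρ²/(2(1−ρ)) = 0.4011/(2·0.3667) = 0.54697

Final: 0.54697


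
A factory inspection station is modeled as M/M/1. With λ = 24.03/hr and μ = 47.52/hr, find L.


ρ = λ/μ = 24.03/47.52 = 0.5057
L = ρ/(1−ρ) = 0.5057/(1 − 0.5057) = 0.5057/0.4943 = 1.0230

Final: 1.0230


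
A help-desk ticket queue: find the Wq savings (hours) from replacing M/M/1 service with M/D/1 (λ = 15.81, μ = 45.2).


ρ = 15.81/45.2 = 0.3498
Wq(M/M/1) = ρ/(μ−λ) = 0.3498/29.39 = 0.01190 hr
Wq(M/D/1) = ρ/(2(μ−λ)) = 0.005951 hr
Savings = 0.01190 − 0.005951 = 0.005951 hr

Final: 0.005951 hr


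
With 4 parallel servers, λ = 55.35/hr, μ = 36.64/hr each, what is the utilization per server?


ρ = λ/(cμ) = 55.35/(4·36.64) = 55.35/146.56 = 0.3777

Final: 0.3777


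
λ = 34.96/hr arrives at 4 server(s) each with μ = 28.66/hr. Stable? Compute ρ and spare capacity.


Total capacity cμ = 4·28.66 = 114.64/hr
ρ = λ/(cμ) = 34.96/114.64 = 0.3050
Stable ⇔ ρ < 1: YES
Spare capacity = cμ − λ = 114.64 − 34.96 = 79.68/hr

Final: ρ = 0.3050; stable; margin = 79.68/hr


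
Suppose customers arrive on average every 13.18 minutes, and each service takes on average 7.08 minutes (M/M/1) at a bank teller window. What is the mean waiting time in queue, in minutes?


λ = 60/13.18 = 4.5524 /hr
μ = 60/7.08 = 8.4746 /hr
ρ = λ/μ = 4.5524/8.4746 = 0.5372
Wq = ρ/(μ−λ) = 0.5372/(8.4746−4.5524) = 0.13696 hr
In minutes: 0.13696·60 = 8.217 min

Final: 8.217 min


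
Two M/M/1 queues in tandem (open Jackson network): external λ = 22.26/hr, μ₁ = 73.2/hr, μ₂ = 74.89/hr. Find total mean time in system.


Each node sees arrival rate λ = 22.26/hr (tandem ⇒ throughput preserved).
W₁ = 1/(μ₁−λ) = 1/(73.2−22.26) = 0.01963 hr
W₂ = 1/(μ₂−λ) = 1/(74.89−22.26) = 0.01900 hr
W_total = W₁ + W₂ = 0.01963 + 0.01900 = 0.03863 hr

Final: 0.03863 hr
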